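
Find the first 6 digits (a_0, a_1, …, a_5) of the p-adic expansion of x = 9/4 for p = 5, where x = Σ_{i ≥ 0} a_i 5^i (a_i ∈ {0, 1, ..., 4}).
(a_0, …, a_5) = (1, 4, 3, 3, 3, 3)

v_5(9/4) = 0 (numerator and denominator both coprime to 5), so x ∈ ℤ_5^×. Compute digits iteratively via a_i = x_i mod 5, x_{i+1} = (x_i − a_i)/5, with x_0 = x:
  x_0 = 9/4;  a_0 = 1;  x_1 = (x_0 − 1)/5 = 1/4
  x_1 = 1/4;  a_1 = 4;  x_2 = (x_1 − 4)/5 = -3/4
  x_2 = -3/4;  a_2 = 3;  x_3 = (x_2 − 3)/5 = -3/4
  x_3 = -3/4;  a_3 = 3;  x_4 = (x_3 − 3)/5 = -3/4
  x_4 = -3/4;  a_4 = 3;  x_5 = (x_4 − 3)/5 = -3/4
  x_5 = -3/4;  a_5 = 3;  x_6 = (x_5 − 3)/5 = -3/4
Digits: (1, 4, 3, 3, 3, 3).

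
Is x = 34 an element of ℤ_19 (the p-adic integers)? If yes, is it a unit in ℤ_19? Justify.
x ∈ ℤ_19^× (unit); v_19(x) = 0

ℤ_19 = {x ∈ ℚ_19 : v_19(x) ≥ 0} and ℤ_19^× = {x ∈ ℤ_19 : v_19(x) = 0}. Here v_19(34) = v_19(num) − v_19(den) = 0; compare against these criteria.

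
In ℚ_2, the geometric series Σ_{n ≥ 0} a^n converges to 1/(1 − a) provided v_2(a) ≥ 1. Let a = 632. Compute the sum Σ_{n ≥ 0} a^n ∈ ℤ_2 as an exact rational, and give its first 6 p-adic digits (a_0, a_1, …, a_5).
Σ a^n = 1/(1 − a) = -1/631;  first 6 digits = (1, 0, 0, 1, 1, 1)

v_2(a) = 3 ≥ 1, so the series converges in ℤ_2 to 1/(1 − a) = 1/(1 − 632) = -1/631. Expand this rational in ℤ_2: compute digits iteratively via d_i = x_i mod 2, x_{i+1} = (x_i − d_i)/2. The first 6 digits are (1, 0, 0, 1, 1, 1).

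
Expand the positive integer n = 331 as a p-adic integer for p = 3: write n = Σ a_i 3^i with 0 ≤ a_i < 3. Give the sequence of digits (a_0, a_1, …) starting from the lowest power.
(a_0, a_1, …) = (1, 2, 0, 0, 1, 1)

Repeated division by 3 gives the digits low-to-high: 331 = 1 + 2·3^1 + 1·3^4 + 1·3^5. Digit sequence: (1, 2, 0, 0, 1, 1).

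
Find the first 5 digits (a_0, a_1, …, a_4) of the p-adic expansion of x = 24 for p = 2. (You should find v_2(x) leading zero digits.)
(a_0, …, a_4) = (0, 0, 0, 1, 1)

v_2(24) = 3, so a_0 = ... = a_2 = 0. Factor out: x = 2^3 · u with u = 3 a unit in ℤ_2. Expand u iteratively via a_{v+i} = u_i mod 2, u_{i+1} = (u_i − a_{v+i})/2:
  u_0 = 3;  a_3 = 1;  u_1 = (u_0 − 1)/2 = 1
  u_1 = 1;  a_4 = 1;  u_2 = (u_1 − 1)/2 = 0
Digits: (0, 0, 0, 1, 1).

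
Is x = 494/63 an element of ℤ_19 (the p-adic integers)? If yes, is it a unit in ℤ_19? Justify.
x ∈ ℤ_19 but not a unit; v_19(x) = 1 > 0

ℤ_19 = {x ∈ ℚ_19 : v_19(x) ≥ 0} and ℤ_19^× = {x ∈ ℤ_19 : v_19(x) = 0}. Here v_19(494/63) = v_19(num) − v_19(den) = 1; compare against these criteria.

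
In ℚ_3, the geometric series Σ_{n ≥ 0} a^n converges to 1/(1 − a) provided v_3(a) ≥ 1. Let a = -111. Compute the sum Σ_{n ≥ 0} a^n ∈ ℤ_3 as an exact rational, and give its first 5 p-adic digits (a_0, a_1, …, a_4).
Σ a^n = 1/(1 − a) = 1/112;  first 5 digits = (1, 2, 0, 1, 1)

v_3(a) = 1 ≥ 1, so the series converges in ℤ_3 to 1/(1 − a) = 1/(1 − (-111)) = 1/112. Expand this rational in ℤ_3: compute digits iteratively via d_i = x_i mod 3, x_{i+1} = (x_i − d_i)/3. The first 5 digits are (1, 2, 0, 1, 1).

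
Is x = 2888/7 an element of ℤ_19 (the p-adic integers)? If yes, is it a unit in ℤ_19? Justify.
x ∈ ℤ_19 but not a unit; v_19(x) = 2 > 0

ℤ_19 = {x ∈ ℚ_19 : v_19(x) ≥ 0} and ℤ_19^× = {x ∈ ℤ_19 : v_19(x) = 0}. Here v_19(2888/7) = v_19(num) − v_19(den) = 2; compare against these criteria.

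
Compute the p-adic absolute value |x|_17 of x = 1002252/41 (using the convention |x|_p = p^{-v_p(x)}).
|1002252/41|_17 = 1/83521

Step 1 — compute v_17(x) by factoring powers of 17 out of the numerator and denominator: v_17(1002252/41) = 4. Step 2 — apply |x|_p = p^{-v_p(x)} = 17^{-4} = 1/83521.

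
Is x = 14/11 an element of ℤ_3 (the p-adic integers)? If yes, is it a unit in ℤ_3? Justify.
x ∈ ℤ_3^× (unit); v_3(x) = 0

ℤ_3 = {x ∈ ℚ_3 : v_3(x) ≥ 0} and ℤ_3^× = {x ∈ ℤ_3 : v_3(x) = 0}. Here v_3(14/11) = v_3(num) − v_3(den) = 0; compare against these criteria.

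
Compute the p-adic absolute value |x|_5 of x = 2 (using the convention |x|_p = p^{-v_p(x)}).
|2|_5 = 1

Step 1 — compute v_5(x) by factoring powers of 5 out of the numerator and denominator: v_5(2) = 0. Step 2 — apply |x|_p = p^{-v_p(x)} = 5^{0} = 1.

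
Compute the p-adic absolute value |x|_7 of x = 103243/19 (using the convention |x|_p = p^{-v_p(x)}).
|103243/19|_7 = 1/2401

Step 1 — compute v_7(x) by factoring powers of 7 out of the numerator and denominator: v_7(103243/19) = 4. Step 2 — apply |x|_p = p^{-v_p(x)} = 7^{-4} = 1/2401.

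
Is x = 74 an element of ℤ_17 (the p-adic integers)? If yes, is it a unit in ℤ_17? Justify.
x ∈ ℤ_17^× (unit); v_17(x) = 0

ℤ_17 = {x ∈ ℚ_17 : v_17(x) ≥ 0} and ℤ_17^× = {x ∈ ℤ_17 : v_17(x) = 0}. Here v_17(74) = v_17(num) − v_17(den) = 0; compare against these criteria.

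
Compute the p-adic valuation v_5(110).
v_5(110) = 1

v_5(n) is the largest exponent k such that 5^k divides n. Factor out: 110 = 5^1 · 22. (Sign doesn't affect v_p.) So v_5(110) = 1.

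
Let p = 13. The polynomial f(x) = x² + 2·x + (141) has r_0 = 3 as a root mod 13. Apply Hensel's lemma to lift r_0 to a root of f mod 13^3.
r_2 = 1927 (mod 2197)

Hensel: r_{i+1} = r_i − f(r_i)·(f′(r_i))^{-1} mod 13^{i+2}, f′(x) = 2x + 2. Iterate:
  r_0 = 3 (mod 13)
  r_1 = 68 (mod 169)
  r_2 = 1927 (mod 2197)
Final: r = 1927 satisfies f(r) ≡ 0 mod 13^3.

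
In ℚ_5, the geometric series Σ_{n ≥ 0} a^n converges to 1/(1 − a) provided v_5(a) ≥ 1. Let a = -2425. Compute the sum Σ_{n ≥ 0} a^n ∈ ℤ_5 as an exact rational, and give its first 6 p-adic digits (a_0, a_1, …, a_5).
Σ a^n = 1/(1 − a) = 1/2426;  first 6 digits = (1, 0, 3, 0, 0, 1)

v_5(a) = 2 ≥ 1, so the series converges in ℤ_5 to 1/(1 − a) = 1/(1 − (-2425)) = 1/2426. Expand this rational in ℤ_5: compute digits iteratively via d_i = x_i mod 5, x_{i+1} = (x_i − d_i)/5. The first 6 digits are (1, 0, 3, 0, 0, 1).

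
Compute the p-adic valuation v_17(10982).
v_17(10982) = 2

v_17(n) is the largest exponent k such that 17^k divides n. Factor out: 10982 = 17^2 · 38. (Sign doesn't affect v_p.) So v_17(10982) = 2.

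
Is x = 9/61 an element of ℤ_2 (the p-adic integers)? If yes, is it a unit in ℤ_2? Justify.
x ∈ ℤ_2^× (unit); v_2(x) = 0

ℤ_2 = {x ∈ ℚ_2 : v_2(x) ≥ 0} and ℤ_2^× = {x ∈ ℤ_2 : v_2(x) = 0}. Here v_2(9/61) = v_2(num) − v_2(den) = 0; compare against these criteria.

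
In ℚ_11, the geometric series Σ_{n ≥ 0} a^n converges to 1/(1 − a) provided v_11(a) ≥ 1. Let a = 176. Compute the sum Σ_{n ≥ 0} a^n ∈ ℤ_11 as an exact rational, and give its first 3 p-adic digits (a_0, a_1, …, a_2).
Σ a^n = 1/(1 − a) = -1/175;  first 3 digits = (1, 5, 4)

v_11(a) = 1 ≥ 1, so the series converges in ℤ_11 to 1/(1 − a) = 1/(1 − 176) = -1/175. Expand this rational in ℤ_11: compute digits iteratively via d_i = x_i mod 11, x_{i+1} = (x_i − d_i)/11. The first 3 digits are (1, 5, 4).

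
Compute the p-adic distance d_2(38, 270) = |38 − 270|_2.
d_2(38, 270) = 1/8

Step 1 — x − y = 38 − 270 = -232. Step 2 — v_2(-232) = 3 (factor: -232 = −(2^3 · 29); the sign does not affect v_p). Step 3 — |x − y|_2 = 2^{-3} = 1/8.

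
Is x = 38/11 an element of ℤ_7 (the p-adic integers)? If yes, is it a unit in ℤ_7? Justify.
x ∈ ℤ_7^× (unit); v_7(x) = 0

ℤ_7 = {x ∈ ℚ_7 : v_7(x) ≥ 0} and ℤ_7^× = {x ∈ ℤ_7 : v_7(x) = 0}. Here v_7(38/11) = v_7(num) − v_7(den) = 0; compare against these criteria.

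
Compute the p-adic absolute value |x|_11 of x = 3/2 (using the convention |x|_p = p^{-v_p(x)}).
|3/2|_11 = 1

Step 1 — compute v_11(x) by factoring powers of 11 out of the numerator and denominator: v_11(3/2) = 0. Step 2 — apply |x|_p = p^{-v_p(x)} = 11^{0} = 1.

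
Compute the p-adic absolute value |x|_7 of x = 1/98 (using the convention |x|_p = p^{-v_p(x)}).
|1/98|_7 = 49

Step 1 — compute v_7(x) by factoring powers of 7 out of the numerator and denominator: v_7(1/98) = -2. Step 2 — apply |x|_p = p^{-v_p(x)} = 7^{2} = 49.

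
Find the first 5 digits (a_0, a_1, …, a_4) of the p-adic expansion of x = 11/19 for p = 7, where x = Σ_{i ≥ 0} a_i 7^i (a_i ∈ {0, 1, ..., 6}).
(a_0, …, a_4) = (5, 6, 2, 4, 6)

v_7(11/19) = 0 (numerator and denominator both coprime to 7), so x ∈ ℤ_7^×. Compute digits iteratively via a_i = x_i mod 7, x_{i+1} = (x_i − a_i)/7, with x_0 = x:
  x_0 = 11/19;  a_0 = 5;  x_1 = (x_0 − 5)/7 = -12/19
  x_1 = -12/19;  a_1 = 6;  x_2 = (x_1 − 6)/7 = -18/19
  x_2 = -18/19;  a_2 = 2;  x_3 = (x_2 − 2)/7 = -8/19
  x_3 = -8/19;  a_3 = 4;  x_4 = (x_3 − 4)/7 = -12/19
  x_4 = -12/19;  a_4 = 6;  x_5 = (x_4 − 6)/7 = -18/19
Digits: (5, 6, 2, 4, 6).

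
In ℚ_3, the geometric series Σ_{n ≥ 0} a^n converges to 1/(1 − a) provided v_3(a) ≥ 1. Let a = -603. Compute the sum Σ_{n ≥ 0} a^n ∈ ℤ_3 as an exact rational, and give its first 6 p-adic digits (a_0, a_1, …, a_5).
Σ a^n = 1/(1 − a) = 1/604;  first 6 digits = (1, 0, 2, 1, 2, 2)

v_3(a) = 2 ≥ 1, so the series converges in ℤ_3 to 1/(1 − a) = 1/(1 − (-603)) = 1/604. Expand this rational in ℤ_3: compute digits iteratively via d_i = x_i mod 3, x_{i+1} = (x_i − d_i)/3. The first 6 digits are (1, 0, 2, 1, 2, 2).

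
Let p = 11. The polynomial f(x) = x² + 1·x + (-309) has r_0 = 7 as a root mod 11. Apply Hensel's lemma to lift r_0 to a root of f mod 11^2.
r_1 = 40 (mod 121)

Hensel: r_{i+1} = r_i − f(r_i)·(f′(r_i))^{-1} mod 11^{i+2}, f′(x) = 2x + 1. Iterate:
  r_0 = 7 (mod 11)
  r_1 = 40 (mod 121)
Final: r = 40 satisfies f(r) ≡ 0 mod 11^2.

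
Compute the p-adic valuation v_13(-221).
v_13(-221) = 1

v_13(n) is the largest exponent k such that 13^k divides n. Factor out: -221 = -13^1 · 17. (Sign doesn't affect v_p.) So v_13(-221) = 1.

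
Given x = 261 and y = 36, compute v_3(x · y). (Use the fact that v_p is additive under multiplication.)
v_3(9396) = 4

v_p(x) = 2 (factor: 261 = 3^2 · 29); v_p(y) = 2 (factor: 36 = 3^2 · 4). Additivity: v_p(xy) = v_p(x) + v_p(y) = 2 + 2 = 4. (Direct check: xy = 9396 = 3^4 · (116).)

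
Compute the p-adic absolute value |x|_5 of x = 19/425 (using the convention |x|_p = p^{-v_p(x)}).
|19/425|_5 = 25

Step 1 — compute v_5(x) by factoring powers of 5 out of the numerator and denominator: v_5(19/425) = -2. Step 2 — apply |x|_p = p^{-v_p(x)} = 5^{2} = 25.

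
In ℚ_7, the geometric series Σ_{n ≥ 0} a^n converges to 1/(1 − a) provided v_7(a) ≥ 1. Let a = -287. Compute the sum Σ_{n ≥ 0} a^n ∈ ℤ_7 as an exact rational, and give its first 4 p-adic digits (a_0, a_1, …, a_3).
Σ a^n = 1/(1 − a) = 1/288;  first 4 digits = (1, 1, 2, 2)

v_7(a) = 1 ≥ 1, so the series converges in ℤ_7 to 1/(1 − a) = 1/(1 − (-287)) = 1/288. Expand this rational in ℤ_7: compute digits iteratively via d_i = x_i mod 7, x_{i+1} = (x_i − d_i)/7. The first 4 digits are (1, 1, 2, 2).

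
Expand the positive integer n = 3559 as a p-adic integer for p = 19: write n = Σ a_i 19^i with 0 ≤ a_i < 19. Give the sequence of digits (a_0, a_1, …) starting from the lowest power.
(a_0, a_1, …) = (6, 16, 9)

Repeated division by 19 gives the digits low-to-high: 3559 = 6 + 16·19^1 + 9·19^2. Digit sequence: (6, 16, 9).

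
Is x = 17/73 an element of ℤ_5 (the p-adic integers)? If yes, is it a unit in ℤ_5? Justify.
x ∈ ℤ_5^× (unit); v_5(x) = 0

ℤ_5 = {x ∈ ℚ_5 : v_5(x) ≥ 0} and ℤ_5^× = {x ∈ ℤ_5 : v_5(x) = 0}. Here v_5(17/73) = v_5(num) − v_5(den) = 0; compare against these criteria.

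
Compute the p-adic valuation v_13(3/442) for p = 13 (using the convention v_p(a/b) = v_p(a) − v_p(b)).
v_13(3/442) = -1

Factor powers of 13 from the numerator and denominator of the reduced fraction: 3 = 13^0 · 3 and 442 = 13^1 · 34. Apply v_p(a/b) = v_p(a) − v_p(b): v_13(3/442) = 0 − 1 = -1.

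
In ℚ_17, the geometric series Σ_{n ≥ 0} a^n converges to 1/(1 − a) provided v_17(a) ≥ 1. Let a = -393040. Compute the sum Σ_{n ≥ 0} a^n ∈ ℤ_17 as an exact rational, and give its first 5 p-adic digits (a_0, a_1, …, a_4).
Σ a^n = 1/(1 − a) = 1/393041;  first 5 digits = (1, 0, 0, 5, 12)

v_17(a) = 3 ≥ 1, so the series converges in ℤ_17 to 1/(1 − a) = 1/(1 − (-393040)) = 1/393041. Expand this rational in ℤ_17: compute digits iteratively via d_i = x_i mod 17, x_{i+1} = (x_i − d_i)/17. The first 5 digits are (1, 0, 0, 5, 12).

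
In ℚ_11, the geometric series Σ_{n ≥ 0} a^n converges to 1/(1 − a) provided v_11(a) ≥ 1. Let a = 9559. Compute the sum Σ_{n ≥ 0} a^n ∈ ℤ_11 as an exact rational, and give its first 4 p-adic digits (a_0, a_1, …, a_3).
Σ a^n = 1/(1 − a) = -1/9558;  first 4 digits = (1, 0, 2, 7)

v_11(a) = 2 ≥ 1, so the series converges in ℤ_11 to 1/(1 − a) = 1/(1 − 9559) = -1/9558. Expand this rational in ℤ_11: compute digits iteratively via d_i = x_i mod 11, x_{i+1} = (x_i − d_i)/11. The first 4 digits are (1, 0, 2, 7).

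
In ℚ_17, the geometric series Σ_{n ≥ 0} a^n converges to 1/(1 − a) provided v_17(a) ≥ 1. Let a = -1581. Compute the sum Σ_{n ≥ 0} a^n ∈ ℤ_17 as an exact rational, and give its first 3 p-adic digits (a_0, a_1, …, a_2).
Σ a^n = 1/(1 − a) = 1/1582;  first 3 digits = (1, 9, 7)

v_17(a) = 1 ≥ 1, so the series converges in ℤ_17 to 1/(1 − a) = 1/(1 − (-1581)) = 1/1582. Expand this rational in ℤ_17: compute digits iteratively via d_i = x_i mod 17, x_{i+1} = (x_i − d_i)/17. The first 3 digits are (1, 9, 7).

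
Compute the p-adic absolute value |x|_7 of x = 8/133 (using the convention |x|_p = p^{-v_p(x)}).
|8/133|_7 = 7

Step 1 — compute v_7(x) by factoring powers of 7 out of the numerator and denominator: v_7(8/133) = -1. Step 2 — apply |x|_p = p^{-v_p(x)} = 7^{1} = 7.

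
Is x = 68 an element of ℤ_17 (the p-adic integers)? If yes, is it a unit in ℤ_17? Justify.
x ∈ ℤ_17 but not a unit; v_17(x) = 1 > 0

ℤ_17 = {x ∈ ℚ_17 : v_17(x) ≥ 0} and ℤ_17^× = {x ∈ ℤ_17 : v_17(x) = 0}. Here v_17(68) = v_17(num) − v_17(den) = 1; compare against these criteria.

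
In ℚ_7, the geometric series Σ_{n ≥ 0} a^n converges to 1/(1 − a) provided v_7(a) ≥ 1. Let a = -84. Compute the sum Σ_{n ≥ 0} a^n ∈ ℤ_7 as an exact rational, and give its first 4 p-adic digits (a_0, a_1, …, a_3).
Σ a^n = 1/(1 − a) = 1/85;  first 4 digits = (1, 2, 2, 0)

v_7(a) = 1 ≥ 1, so the series converges in ℤ_7 to 1/(1 − a) = 1/(1 − (-84)) = 1/85. Expand this rational in ℤ_7: compute digits iteratively via d_i = x_i mod 7, x_{i+1} = (x_i − d_i)/7. The first 4 digits are (1, 2, 2, 0).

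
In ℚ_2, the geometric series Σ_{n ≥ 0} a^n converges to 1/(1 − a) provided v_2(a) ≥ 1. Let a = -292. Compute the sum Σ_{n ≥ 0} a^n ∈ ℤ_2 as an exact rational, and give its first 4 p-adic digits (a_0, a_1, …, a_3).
Σ a^n = 1/(1 − a) = 1/293;  first 4 digits = (1, 0, 1, 1)

v_2(a) = 2 ≥ 1, so the series converges in ℤ_2 to 1/(1 − a) = 1/(1 − (-292)) = 1/293. Expand this rational in ℤ_2: compute digits iteratively via d_i = x_i mod 2, x_{i+1} = (x_i − d_i)/2. The first 4 digits are (1, 0, 1, 1).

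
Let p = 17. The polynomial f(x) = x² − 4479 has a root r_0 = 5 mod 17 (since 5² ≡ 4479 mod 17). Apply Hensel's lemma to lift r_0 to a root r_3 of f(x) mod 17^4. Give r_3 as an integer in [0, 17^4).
r_3 = 52008 (mod 83521)

Hensel's recurrence: r_{i+1} = r_i − f(r_i)·(f′(r_i))^{-1} mod 17^{i+2}, with f′(x) = 2x. Iterate:
  r_0 = 5 (mod 17)
  r_1 = 277 (mod 289)
  r_2 = 2878 (mod 4913)
  r_3 = 52008 (mod 83521)
Final: r_3 = 52008, and one checks f(r_3) ≡ 0 mod 17^4.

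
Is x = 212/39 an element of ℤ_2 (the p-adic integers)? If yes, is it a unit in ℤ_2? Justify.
x ∈ ℤ_2 but not a unit; v_2(x) = 2 > 0

ℤ_2 = {x ∈ ℚ_2 : v_2(x) ≥ 0} and ℤ_2^× = {x ∈ ℤ_2 : v_2(x) = 0}. Here v_2(212/39) = v_2(num) − v_2(den) = 2; compare against these criteria.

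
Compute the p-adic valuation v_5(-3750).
v_5(-3750) = 4

v_5(n) is the largest exponent k such that 5^k divides n. Factor out: -3750 = -5^4 · 6. (Sign doesn't affect v_p.) So v_5(-3750) = 4.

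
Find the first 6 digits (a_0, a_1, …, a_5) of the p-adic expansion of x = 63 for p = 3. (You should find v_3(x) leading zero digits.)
(a_0, …, a_5) = (0, 0, 1, 2, 0, 0)

v_3(63) = 2, so a_0 = ... = a_1 = 0. Factor out: x = 3^2 · u with u = 7 a unit in ℤ_3. Expand u iteratively via a_{v+i} = u_i mod 3, u_{i+1} = (u_i − a_{v+i})/3:
  u_0 = 7;  a_2 = 1;  u_1 = (u_0 − 1)/3 = 2
  u_1 = 2;  a_3 = 2;  u_2 = (u_1 − 2)/3 = 0
  u_2 = 0;  a_4 = 0;  u_3 = (u_2 − 0)/3 = 0
  u_3 = 0;  a_5 = 0;  u_4 = (u_3 − 0)/3 = 0
Digits: (0, 0, 1, 2, 0, 0).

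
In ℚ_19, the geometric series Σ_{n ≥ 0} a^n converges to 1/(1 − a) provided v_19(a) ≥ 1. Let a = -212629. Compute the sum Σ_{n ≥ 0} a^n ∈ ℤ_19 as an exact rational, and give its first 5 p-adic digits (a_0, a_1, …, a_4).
Σ a^n = 1/(1 − a) = 1/212630;  first 5 digits = (1, 0, 0, 7, 17)

v_19(a) = 3 ≥ 1, so the series converges in ℤ_19 to 1/(1 − a) = 1/(1 − (-212629)) = 1/212630. Expand this rational in ℤ_19: compute digits iteratively via d_i = x_i mod 19, x_{i+1} = (x_i − d_i)/19. The first 5 digits are (1, 0, 0, 7, 17).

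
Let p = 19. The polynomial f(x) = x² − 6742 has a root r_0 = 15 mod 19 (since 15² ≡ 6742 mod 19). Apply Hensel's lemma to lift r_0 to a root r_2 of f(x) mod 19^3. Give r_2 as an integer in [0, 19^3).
r_2 = 3758 (mod 6859)

Hensel's recurrence: r_{i+1} = r_i − f(r_i)·(f′(r_i))^{-1} mod 19^{i+2}, with f′(x) = 2x. Iterate:
  r_0 = 15 (mod 19)
  r_1 = 148 (mod 361)
  r_2 = 3758 (mod 6859)
Final: r_2 = 3758, and one checks f(r_2) ≡ 0 mod 19^3.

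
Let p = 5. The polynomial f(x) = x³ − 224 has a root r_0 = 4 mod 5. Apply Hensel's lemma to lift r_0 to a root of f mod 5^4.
r_3 = 74 (mod 625)

Hensel: r_{i+1} = r_i − f(r_i)/f′(r_i) mod 5^{i+2}, where f′(x) = 3x². Iterate:
  r_0 = 4 (mod 5)
  r_1 = 24 (mod 25)
  r_2 = 74 (mod 125)
  r_3 = 74 (mod 625)
Final: r = 74 with f(r) ≡ 0 mod 5^4.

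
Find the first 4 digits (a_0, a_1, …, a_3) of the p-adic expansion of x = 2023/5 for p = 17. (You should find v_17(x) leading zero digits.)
(a_0, …, a_3) = (0, 0, 15, 6)

v_17(2023/5) = 2, so a_0 = ... = a_1 = 0. Factor out: x = 17^2 · u with u = 7/5 a unit in ℤ_17. Expand u iteratively via a_{v+i} = u_i mod 17, u_{i+1} = (u_i − a_{v+i})/17:
  u_0 = 7/5;  a_2 = 15;  u_1 = (u_0 − 15)/17 = -4/5
  u_1 = -4/5;  a_3 = 6;  u_2 = (u_1 − 6)/17 = -2/5
Digits: (0, 0, 15, 6).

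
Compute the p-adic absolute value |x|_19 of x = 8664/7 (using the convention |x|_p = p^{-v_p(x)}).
|8664/7|_19 = 1/361

Step 1 — compute v_19(x) by factoring powers of 19 out of the numerator and denominator: v_19(8664/7) = 2. Step 2 — apply |x|_p = p^{-v_p(x)} = 19^{-2} = 1/361.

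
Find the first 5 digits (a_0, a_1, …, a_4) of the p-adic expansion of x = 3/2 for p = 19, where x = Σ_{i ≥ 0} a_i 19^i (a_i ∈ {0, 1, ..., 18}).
(a_0, …, a_4) = (11, 9, 9, 9, 9)

v_19(3/2) = 0 (numerator and denominator both coprime to 19), so x ∈ ℤ_19^×. Compute digits iteratively via a_i = x_i mod 19, x_{i+1} = (x_i − a_i)/19, with x_0 = x:
  x_0 = 3/2;  a_0 = 11;  x_1 = (x_0 − 11)/19 = -1/2
  x_1 = -1/2;  a_1 = 9;  x_2 = (x_1 − 9)/19 = -1/2
  x_2 = -1/2;  a_2 = 9;  x_3 = (x_2 − 9)/19 = -1/2
  x_3 = -1/2;  a_3 = 9;  x_4 = (x_3 − 9)/19 = -1/2
  x_4 = -1/2;  a_4 = 9;  x_5 = (x_4 − 9)/19 = -1/2
Digits: (11, 9, 9, 9, 9).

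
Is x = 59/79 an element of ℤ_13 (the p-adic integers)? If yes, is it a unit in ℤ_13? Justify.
x ∈ ℤ_13^× (unit); v_13(x) = 0

ℤ_13 = {x ∈ ℚ_13 : v_13(x) ≥ 0} and ℤ_13^× = {x ∈ ℤ_13 : v_13(x) = 0}. Here v_13(59/79) = v_13(num) − v_13(den) = 0; compare against these criteria.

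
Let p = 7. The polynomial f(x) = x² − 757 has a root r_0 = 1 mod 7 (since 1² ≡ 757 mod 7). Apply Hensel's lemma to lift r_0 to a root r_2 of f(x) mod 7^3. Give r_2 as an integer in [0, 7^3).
r_2 = 281 (mod 343)

Hensel's recurrence: r_{i+1} = r_i − f(r_i)·(f′(r_i))^{-1} mod 7^{i+2}, with f′(x) = 2x. Iterate:
  r_0 = 1 (mod 7)
  r_1 = 36 (mod 49)
  r_2 = 281 (mod 343)
Final: r_2 = 281, and one checks f(r_2) ≡ 0 mod 7^3.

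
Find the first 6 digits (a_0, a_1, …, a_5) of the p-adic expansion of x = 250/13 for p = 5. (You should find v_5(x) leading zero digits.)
(a_0, …, a_5) = (0, 0, 0, 4, 0, 1)

v_5(250/13) = 3, so a_0 = ... = a_2 = 0. Factor out: x = 5^3 · u with u = 2/13 a unit in ℤ_5. Expand u iteratively via a_{v+i} = u_i mod 5, u_{i+1} = (u_i − a_{v+i})/5:
  u_0 = 2/13;  a_3 = 4;  u_1 = (u_0 − 4)/5 = -10/13
  u_1 = -10/13;  a_4 = 0;  u_2 = (u_1 − 0)/5 = -2/13
  u_2 = -2/13;  a_5 = 1;  u_3 = (u_2 − 1)/5 = -3/13
Digits: (0, 0, 0, 4, 0, 1).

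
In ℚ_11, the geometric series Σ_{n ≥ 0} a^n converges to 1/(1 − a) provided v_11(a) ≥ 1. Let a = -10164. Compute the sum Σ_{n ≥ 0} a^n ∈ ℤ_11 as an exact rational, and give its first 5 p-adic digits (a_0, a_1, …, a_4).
Σ a^n = 1/(1 − a) = 1/10165;  first 5 digits = (1, 0, 4, 3, 4)

v_11(a) = 2 ≥ 1, so the series converges in ℤ_11 to 1/(1 − a) = 1/(1 − (-10164)) = 1/10165. Expand this rational in ℤ_11: compute digits iteratively via d_i = x_i mod 11, x_{i+1} = (x_i − d_i)/11. The first 5 digits are (1, 0, 4, 3, 4).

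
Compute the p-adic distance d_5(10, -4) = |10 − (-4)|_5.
d_5(10, -4) = 1

Step 1 — x − y = 10 − (-4) = 14. Step 2 — v_5(14) = 0 (factor: 14 = (5^0 · 14); the sign does not affect v_p). Step 3 — |x − y|_5 = 5^{0} = 1.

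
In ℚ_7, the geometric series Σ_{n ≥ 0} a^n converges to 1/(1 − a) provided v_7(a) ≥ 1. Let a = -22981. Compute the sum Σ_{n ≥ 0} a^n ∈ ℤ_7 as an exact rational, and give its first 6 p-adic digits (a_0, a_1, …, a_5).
Σ a^n = 1/(1 − a) = 1/22982;  first 6 digits = (1, 0, 0, 3, 4, 5)

v_7(a) = 3 ≥ 1, so the series converges in ℤ_7 to 1/(1 − a) = 1/(1 − (-22981)) = 1/22982. Expand this rational in ℤ_7: compute digits iteratively via d_i = x_i mod 7, x_{i+1} = (x_i − d_i)/7. The first 6 digits are (1, 0, 0, 3, 4, 5).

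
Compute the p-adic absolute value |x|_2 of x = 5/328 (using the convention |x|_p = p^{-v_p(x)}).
|5/328|_2 = 8

Step 1 — compute v_2(x) by factoring powers of 2 out of the numerator and denominator: v_2(5/328) = -3. Step 2 — apply |x|_p = p^{-v_p(x)} = 2^{3} = 8.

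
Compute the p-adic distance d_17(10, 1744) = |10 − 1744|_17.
d_17(10, 1744) = 1/289

Step 1 — x − y = 10 − 1744 = -1734. Step 2 — v_17(-1734) = 2 (factor: -1734 = −(17^2 · 6); the sign does not affect v_p). Step 3 — |x − y|_17 = 17^{-2} = 1/289.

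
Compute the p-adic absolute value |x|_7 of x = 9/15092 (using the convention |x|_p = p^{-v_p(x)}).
|9/15092|_7 = 343

Step 1 — compute v_7(x) by factoring powers of 7 out of the numerator and denominator: v_7(9/15092) = -3. Step 2 — apply |x|_p = p^{-v_p(x)} = 7^{3} = 343.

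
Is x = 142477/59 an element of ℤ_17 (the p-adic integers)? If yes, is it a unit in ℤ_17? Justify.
x ∈ ℤ_17 but not a unit; v_17(x) = 3 > 0

ℤ_17 = {x ∈ ℚ_17 : v_17(x) ≥ 0} and ℤ_17^× = {x ∈ ℤ_17 : v_17(x) = 0}. Here v_17(142477/59) = v_17(num) − v_17(den) = 3; compare against these criteria.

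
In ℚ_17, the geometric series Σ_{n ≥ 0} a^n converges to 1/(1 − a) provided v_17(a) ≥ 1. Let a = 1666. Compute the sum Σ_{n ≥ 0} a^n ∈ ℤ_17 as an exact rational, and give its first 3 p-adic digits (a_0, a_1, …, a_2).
Σ a^n = 1/(1 − a) = -1/1665;  first 3 digits = (1, 13, 4)

v_17(a) = 1 ≥ 1, so the series converges in ℤ_17 to 1/(1 − a) = 1/(1 − 1666) = -1/1665. Expand this rational in ℤ_17: compute digits iteratively via d_i = x_i mod 17, x_{i+1} = (x_i − d_i)/17. The first 3 digits are (1, 13, 4).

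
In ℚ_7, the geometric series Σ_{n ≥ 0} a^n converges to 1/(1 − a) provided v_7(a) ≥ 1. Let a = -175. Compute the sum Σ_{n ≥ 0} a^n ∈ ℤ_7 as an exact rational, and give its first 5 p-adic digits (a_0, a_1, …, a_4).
Σ a^n = 1/(1 − a) = 1/176;  first 5 digits = (1, 3, 5, 3, 3)

v_7(a) = 1 ≥ 1, so the series converges in ℤ_7 to 1/(1 − a) = 1/(1 − (-175)) = 1/176. Expand this rational in ℤ_7: compute digits iteratively via d_i = x_i mod 7, x_{i+1} = (x_i − d_i)/7. The first 5 digits are (1, 3, 5, 3, 3).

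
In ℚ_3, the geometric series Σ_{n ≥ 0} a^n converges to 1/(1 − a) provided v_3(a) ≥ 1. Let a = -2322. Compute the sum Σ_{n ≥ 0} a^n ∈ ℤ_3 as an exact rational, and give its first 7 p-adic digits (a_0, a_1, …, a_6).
Σ a^n = 1/(1 − a) = 1/2323;  first 7 digits = (1, 0, 0, 1, 1, 2, 0)

v_3(a) = 3 ≥ 1, so the series converges in ℤ_3 to 1/(1 − a) = 1/(1 − (-2322)) = 1/2323. Expand this rational in ℤ_3: compute digits iteratively via d_i = x_i mod 3, x_{i+1} = (x_i − d_i)/3. The first 7 digits are (1, 0, 0, 1, 1, 2, 0).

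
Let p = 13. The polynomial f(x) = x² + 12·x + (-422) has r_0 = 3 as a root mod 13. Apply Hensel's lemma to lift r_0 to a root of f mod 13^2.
r_1 = 146 (mod 169)

Hensel: r_{i+1} = r_i − f(r_i)·(f′(r_i))^{-1} mod 13^{i+2}, f′(x) = 2x + 12. Iterate:
  r_0 = 3 (mod 13)
  r_1 = 146 (mod 169)
Final: r = 146 satisfies f(r) ≡ 0 mod 13^2.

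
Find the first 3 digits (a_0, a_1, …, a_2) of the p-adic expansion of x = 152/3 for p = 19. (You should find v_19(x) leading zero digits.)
(a_0, …, a_2) = (0, 9, 6)

v_19(152/3) = 1, so a_0 = ... = a_0 = 0. Factor out: x = 19^1 · u with u = 8/3 a unit in ℤ_19. Expand u iteratively via a_{v+i} = u_i mod 19, u_{i+1} = (u_i − a_{v+i})/19:
  u_0 = 8/3;  a_1 = 9;  u_1 = (u_0 − 9)/19 = -1/3
  u_1 = -1/3;  a_2 = 6;  u_2 = (u_1 − 6)/19 = -1/3
Digits: (0, 9, 6).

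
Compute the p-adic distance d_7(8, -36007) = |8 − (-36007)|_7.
d_7(8, -36007) = 1/2401

Step 1 — x − y = 8 − (-36007) = 36015. Step 2 — v_7(36015) = 4 (factor: 36015 = (7^4 · 15); the sign does not affect v_p). Step 3 — |x − y|_7 = 7^{-4} = 1/2401.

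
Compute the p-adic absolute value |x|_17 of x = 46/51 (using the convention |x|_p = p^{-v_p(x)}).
|46/51|_17 = 17

Step 1 — compute v_17(x) by factoring powers of 17 out of the numerator and denominator: v_17(46/51) = -1. Step 2 — apply |x|_p = p^{-v_p(x)} = 17^{1} = 17.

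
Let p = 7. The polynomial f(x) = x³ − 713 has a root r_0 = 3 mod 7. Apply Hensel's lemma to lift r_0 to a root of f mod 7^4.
r_3 = 1718 (mod 2401)

Hensel: r_{i+1} = r_i − f(r_i)/f′(r_i) mod 7^{i+2}, where f′(x) = 3x². Iterate:
  r_0 = 3 (mod 7)
  r_1 = 3 (mod 49)
  r_2 = 3 (mod 343)
  r_3 = 1718 (mod 2401)
Final: r = 1718 with f(r) ≡ 0 mod 7^4.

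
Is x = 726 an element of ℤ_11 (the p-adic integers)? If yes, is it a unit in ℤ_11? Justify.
x ∈ ℤ_11 but not a unit; v_11(x) = 2 > 0

ℤ_11 = {x ∈ ℚ_11 : v_11(x) ≥ 0} and ℤ_11^× = {x ∈ ℤ_11 : v_11(x) = 0}. Here v_11(726) = v_11(num) − v_11(den) = 2; compare against these criteria.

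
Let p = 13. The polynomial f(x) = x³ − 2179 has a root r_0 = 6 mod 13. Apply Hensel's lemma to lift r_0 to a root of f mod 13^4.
r_3 = 17101 (mod 28561)

Hensel: r_{i+1} = r_i − f(r_i)/f′(r_i) mod 13^{i+2}, where f′(x) = 3x². Iterate:
  r_0 = 6 (mod 13)
  r_1 = 32 (mod 169)
  r_2 = 1722 (mod 2197)
  r_3 = 17101 (mod 28561)
Final: r = 17101 with f(r) ≡ 0 mod 13^4.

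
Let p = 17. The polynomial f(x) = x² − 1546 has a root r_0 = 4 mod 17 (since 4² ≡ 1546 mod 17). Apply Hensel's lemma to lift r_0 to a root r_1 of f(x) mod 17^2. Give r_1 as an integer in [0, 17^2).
r_1 = 123 (mod 289)

Hensel's recurrence: r_{i+1} = r_i − f(r_i)·(f′(r_i))^{-1} mod 17^{i+2}, with f′(x) = 2x. Iterate:
  r_0 = 4 (mod 17)
  r_1 = 123 (mod 289)
Final: r_1 = 123, and one checks f(r_1) ≡ 0 mod 17^2.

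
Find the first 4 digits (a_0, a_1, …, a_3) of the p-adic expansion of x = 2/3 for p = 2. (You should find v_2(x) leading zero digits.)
(a_0, …, a_3) = (0, 1, 1, 0)

v_2(2/3) = 1, so a_0 = ... = a_0 = 0. Factor out: x = 2^1 · u with u = 1/3 a unit in ℤ_2. Expand u iteratively via a_{v+i} = u_i mod 2, u_{i+1} = (u_i − a_{v+i})/2:
  u_0 = 1/3;  a_1 = 1;  u_1 = (u_0 − 1)/2 = -1/3
  u_1 = -1/3;  a_2 = 1;  u_2 = (u_1 − 1)/2 = -2/3
  u_2 = -2/3;  a_3 = 0;  u_3 = (u_2 − 0)/2 = -1/3
Digits: (0, 1, 1, 0).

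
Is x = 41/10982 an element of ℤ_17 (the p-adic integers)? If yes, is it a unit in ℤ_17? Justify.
x ∉ ℤ_17 (v_17(x) = -2 < 0)

ℤ_17 = {x ∈ ℚ_17 : v_17(x) ≥ 0} and ℤ_17^× = {x ∈ ℤ_17 : v_17(x) = 0}. Here v_17(41/10982) = v_17(num) − v_17(den) = -2; compare against these criteria.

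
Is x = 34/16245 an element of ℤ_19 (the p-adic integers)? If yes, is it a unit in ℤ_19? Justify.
x ∉ ℤ_19 (v_19(x) = -2 < 0)

ℤ_19 = {x ∈ ℚ_19 : v_19(x) ≥ 0} and ℤ_19^× = {x ∈ ℤ_19 : v_19(x) = 0}. Here v_19(34/16245) = v_19(num) − v_19(den) = -2; compare against these criteria.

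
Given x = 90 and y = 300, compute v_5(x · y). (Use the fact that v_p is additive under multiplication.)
v_5(27000) = 3

v_p(x) = 1 (factor: 90 = 5^1 · 18); v_p(y) = 2 (factor: 300 = 5^2 · 12). Additivity: v_p(xy) = v_p(x) + v_p(y) = 1 + 2 = 3. (Direct check: xy = 27000 = 5^3 · (216).)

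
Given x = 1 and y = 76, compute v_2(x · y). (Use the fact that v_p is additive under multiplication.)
v_2(76) = 2

v_p(x) = 0 (factor: 1 = 2^0 · 1); v_p(y) = 2 (factor: 76 = 2^2 · 19). Additivity: v_p(xy) = v_p(x) + v_p(y) = 0 + 2 = 2. (Direct check: xy = 76 = 2^2 · (19).)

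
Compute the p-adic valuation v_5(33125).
v_5(33125) = 4

v_5(n) is the largest exponent k such that 5^k divides n. Factor out: 33125 = 5^4 · 53. (Sign doesn't affect v_p.) So v_5(33125) = 4.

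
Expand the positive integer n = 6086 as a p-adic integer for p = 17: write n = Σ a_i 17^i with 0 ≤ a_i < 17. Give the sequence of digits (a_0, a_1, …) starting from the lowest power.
(a_0, a_1, …) = (0, 1, 4, 1)

Repeated division by 17 gives the digits low-to-high: 6086 = 1·17^1 + 4·17^2 + 1·17^3. Digit sequence: (0, 1, 4, 1).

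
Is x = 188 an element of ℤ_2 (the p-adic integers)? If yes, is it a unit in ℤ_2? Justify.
x ∈ ℤ_2 but not a unit; v_2(x) = 2 > 0

ℤ_2 = {x ∈ ℚ_2 : v_2(x) ≥ 0} and ℤ_2^× = {x ∈ ℤ_2 : v_2(x) = 0}. Here v_2(188) = v_2(num) − v_2(den) = 2; compare against these criteria.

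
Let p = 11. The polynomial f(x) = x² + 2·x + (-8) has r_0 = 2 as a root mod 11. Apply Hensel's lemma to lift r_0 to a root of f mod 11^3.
r_2 = 2 (mod 1331)

Hensel: r_{i+1} = r_i − f(r_i)·(f′(r_i))^{-1} mod 11^{i+2}, f′(x) = 2x + 2. Iterate:
  r_0 = 2 (mod 11)
  r_1 = 2 (mod 121)
  r_2 = 2 (mod 1331)
Final: r = 2 satisfies f(r) ≡ 0 mod 11^3.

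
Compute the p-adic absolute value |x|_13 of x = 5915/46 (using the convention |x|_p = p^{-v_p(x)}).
|5915/46|_13 = 1/169

Step 1 — compute v_13(x) by factoring powers of 13 out of the numerator and denominator: v_13(5915/46) = 2. Step 2 — apply |x|_p = p^{-v_p(x)} = 13^{-2} = 1/169.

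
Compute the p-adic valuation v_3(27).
v_3(27) = 3

v_3(n) is the largest exponent k such that 3^k divides n. Factor out: 27 = 3^3 · 1. (Sign doesn't affect v_p.) So v_3(27) = 3.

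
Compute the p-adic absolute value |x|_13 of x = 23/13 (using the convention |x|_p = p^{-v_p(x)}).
|23/13|_13 = 13

Step 1 — compute v_13(x) by factoring powers of 13 out of the numerator and denominator: v_13(23/13) = -1. Step 2 — apply |x|_p = p^{-v_p(x)} = 13^{1} = 13.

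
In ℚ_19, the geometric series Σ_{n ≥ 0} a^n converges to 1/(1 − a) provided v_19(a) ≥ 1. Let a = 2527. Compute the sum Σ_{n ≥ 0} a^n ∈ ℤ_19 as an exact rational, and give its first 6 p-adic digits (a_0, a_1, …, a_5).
Σ a^n = 1/(1 − a) = -1/2526;  first 6 digits = (1, 0, 7, 0, 11, 2)

v_19(a) = 2 ≥ 1, so the series converges in ℤ_19 to 1/(1 − a) = 1/(1 − 2527) = -1/2526. Expand this rational in ℤ_19: compute digits iteratively via d_i = x_i mod 19, x_{i+1} = (x_i − d_i)/19. The first 6 digits are (1, 0, 7, 0, 11, 2).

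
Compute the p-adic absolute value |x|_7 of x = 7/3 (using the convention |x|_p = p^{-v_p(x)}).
|7/3|_7 = 1/7

Step 1 — compute v_7(x) by factoring powers of 7 out of the numerator and denominator: v_7(7/3) = 1. Step 2 — apply |x|_p = p^{-v_p(x)} = 7^{-1} = 1/7.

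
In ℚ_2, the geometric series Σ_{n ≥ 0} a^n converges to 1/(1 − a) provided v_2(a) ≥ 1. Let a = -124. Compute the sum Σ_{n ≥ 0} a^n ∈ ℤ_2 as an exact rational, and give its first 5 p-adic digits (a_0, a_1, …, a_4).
Σ a^n = 1/(1 − a) = 1/125;  first 5 digits = (1, 0, 1, 0, 1)

v_2(a) = 2 ≥ 1, so the series converges in ℤ_2 to 1/(1 − a) = 1/(1 − (-124)) = 1/125. Expand this rational in ℤ_2: compute digits iteratively via d_i = x_i mod 2, x_{i+1} = (x_i − d_i)/2. The first 5 digits are (1, 0, 1, 0, 1).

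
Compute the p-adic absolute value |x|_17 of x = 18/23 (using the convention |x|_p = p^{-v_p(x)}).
|18/23|_17 = 1

Step 1 — compute v_17(x) by factoring powers of 17 out of the numerator and denominator: v_17(18/23) = 0. Step 2 — apply |x|_p = p^{-v_p(x)} = 17^{0} = 1.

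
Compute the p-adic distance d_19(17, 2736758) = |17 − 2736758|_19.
d_19(17, 2736758) = 1/130321

Step 1 — x − y = 17 − 2736758 = -2736741. Step 2 — v_19(-2736741) = 4 (factor: -2736741 = −(19^4 · 21); the sign does not affect v_p). Step 3 — |x − y|_19 = 19^{-4} = 1/130321.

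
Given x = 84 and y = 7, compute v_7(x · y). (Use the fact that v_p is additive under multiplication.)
v_7(588) = 2

v_p(x) = 1 (factor: 84 = 7^1 · 12); v_p(y) = 1 (factor: 7 = 7^1 · 1). Additivity: v_p(xy) = v_p(x) + v_p(y) = 1 + 1 = 2. (Direct check: xy = 588 = 7^2 · (12).)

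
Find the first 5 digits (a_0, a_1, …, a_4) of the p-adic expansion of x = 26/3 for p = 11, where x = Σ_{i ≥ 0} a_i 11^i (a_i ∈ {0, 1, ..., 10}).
(a_0, …, a_4) = (5, 4, 7, 3, 7)

v_11(26/3) = 0 (numerator and denominator both coprime to 11), so x ∈ ℤ_11^×. Compute digits iteratively via a_i = x_i mod 11, x_{i+1} = (x_i − a_i)/11, with x_0 = x:
  x_0 = 26/3;  a_0 = 5;  x_1 = (x_0 − 5)/11 = 1/3
  x_1 = 1/3;  a_1 = 4;  x_2 = (x_1 − 4)/11 = -1/3
  x_2 = -1/3;  a_2 = 7;  x_3 = (x_2 − 7)/11 = -2/3
  x_3 = -2/3;  a_3 = 3;  x_4 = (x_3 − 3)/11 = -1/3
  x_4 = -1/3;  a_4 = 7;  x_5 = (x_4 − 7)/11 = -2/3
Digits: (5, 4, 7, 3, 7).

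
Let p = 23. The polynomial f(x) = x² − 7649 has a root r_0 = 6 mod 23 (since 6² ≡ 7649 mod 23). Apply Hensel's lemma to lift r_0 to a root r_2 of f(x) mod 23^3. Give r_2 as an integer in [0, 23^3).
r_2 = 3594 (mod 12167)

Hensel's recurrence: r_{i+1} = r_i − f(r_i)·(f′(r_i))^{-1} mod 23^{i+2}, with f′(x) = 2x. Iterate:
  r_0 = 6 (mod 23)
  r_1 = 420 (mod 529)
  r_2 = 3594 (mod 12167)
Final: r_2 = 3594, and one checks f(r_2) ≡ 0 mod 23^3.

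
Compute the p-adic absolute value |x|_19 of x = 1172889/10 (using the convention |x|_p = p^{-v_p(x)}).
|1172889/10|_19 = 1/130321

Step 1 — compute v_19(x) by factoring powers of 19 out of the numerator and denominator: v_19(1172889/10) = 4. Step 2 — apply |x|_p = p^{-v_p(x)} = 19^{-4} = 1/130321.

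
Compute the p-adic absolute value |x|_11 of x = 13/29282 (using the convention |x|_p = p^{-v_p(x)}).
|13/29282|_11 = 14641

Step 1 — compute v_11(x) by factoring powers of 11 out of the numerator and denominator: v_11(13/29282) = -4. Step 2 — apply |x|_p = p^{-v_p(x)} = 11^{4} = 14641.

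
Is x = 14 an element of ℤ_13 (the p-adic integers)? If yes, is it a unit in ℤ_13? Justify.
x ∈ ℤ_13^× (unit); v_13(x) = 0

ℤ_13 = {x ∈ ℚ_13 : v_13(x) ≥ 0} and ℤ_13^× = {x ∈ ℤ_13 : v_13(x) = 0}. Here v_13(14) = v_13(num) − v_13(den) = 0; compare against these criteria.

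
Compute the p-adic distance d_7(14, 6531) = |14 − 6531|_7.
d_7(14, 6531) = 1/343

Step 1 — x − y = 14 − 6531 = -6517. Step 2 — v_7(-6517) = 3 (factor: -6517 = −(7^3 · 19); the sign does not affect v_p). Step 3 — |x − y|_7 = 7^{-3} = 1/343.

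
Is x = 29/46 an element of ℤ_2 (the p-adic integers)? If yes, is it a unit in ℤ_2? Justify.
x ∉ ℤ_2 (v_2(x) = -1 < 0)

ℤ_2 = {x ∈ ℚ_2 : v_2(x) ≥ 0} and ℤ_2^× = {x ∈ ℤ_2 : v_2(x) = 0}. Here v_2(29/46) = v_2(num) − v_2(den) = -1; compare against these criteria.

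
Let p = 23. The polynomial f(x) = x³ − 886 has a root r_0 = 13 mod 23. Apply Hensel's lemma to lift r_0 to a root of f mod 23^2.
r_1 = 289 (mod 529)

Hensel: r_{i+1} = r_i − f(r_i)/f′(r_i) mod 23^{i+2}, where f′(x) = 3x². Iterate:
  r_0 = 13 (mod 23)
  r_1 = 289 (mod 529)
Final: r = 289 with f(r) ≡ 0 mod 23^2.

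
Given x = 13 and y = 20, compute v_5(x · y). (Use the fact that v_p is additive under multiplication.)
v_5(260) = 1

v_p(x) = 0 (factor: 13 = 5^0 · 13); v_p(y) = 1 (factor: 20 = 5^1 · 4). Additivity: v_p(xy) = v_p(x) + v_p(y) = 0 + 1 = 1. (Direct check: xy = 260 = 5^1 · (52).)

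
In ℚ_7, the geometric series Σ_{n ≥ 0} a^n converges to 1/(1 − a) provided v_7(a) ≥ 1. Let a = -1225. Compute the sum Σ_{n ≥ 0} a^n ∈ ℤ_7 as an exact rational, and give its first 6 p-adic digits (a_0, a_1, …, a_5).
Σ a^n = 1/(1 − a) = 1/1226;  first 6 digits = (1, 0, 3, 3, 1, 5)

v_7(a) = 2 ≥ 1, so the series converges in ℤ_7 to 1/(1 − a) = 1/(1 − (-1225)) = 1/1226. Expand this rational in ℤ_7: compute digits iteratively via d_i = x_i mod 7, x_{i+1} = (x_i − d_i)/7. The first 6 digits are (1, 0, 3, 3, 1, 5).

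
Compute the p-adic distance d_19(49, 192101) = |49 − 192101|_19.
d_19(49, 192101) = 1/6859

Step 1 — x − y = 49 − 192101 = -192052. Step 2 — v_19(-192052) = 3 (factor: -192052 = −(19^3 · 28); the sign does not affect v_p). Step 3 — |x − y|_19 = 19^{-3} = 1/6859.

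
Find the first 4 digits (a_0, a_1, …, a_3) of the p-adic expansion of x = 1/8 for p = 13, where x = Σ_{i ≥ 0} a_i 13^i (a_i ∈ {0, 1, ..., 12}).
(a_0, …, a_3) = (5, 11, 4, 11)

v_13(1/8) = 0 (numerator and denominator both coprime to 13), so x ∈ ℤ_13^×. Compute digits iteratively via a_i = x_i mod 13, x_{i+1} = (x_i − a_i)/13, with x_0 = x:
  x_0 = 1/8;  a_0 = 5;  x_1 = (x_0 − 5)/13 = -3/8
  x_1 = -3/8;  a_1 = 11;  x_2 = (x_1 − 11)/13 = -7/8
  x_2 = -7/8;  a_2 = 4;  x_3 = (x_2 − 4)/13 = -3/8
  x_3 = -3/8;  a_3 = 11;  x_4 = (x_3 − 11)/13 = -7/8
Digits: (5, 11, 4, 11).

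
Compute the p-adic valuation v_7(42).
v_7(42) = 1

v_7(n) is the largest exponent k such that 7^k divides n. Factor out: 42 = 7^1 · 6. (Sign doesn't affect v_p.) So v_7(42) = 1.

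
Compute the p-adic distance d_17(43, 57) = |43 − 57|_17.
d_17(43, 57) = 1

Step 1 — x − y = 43 − 57 = -14. Step 2 — v_17(-14) = 0 (factor: -14 = −(17^0 · 14); the sign does not affect v_p). Step 3 — |x − y|_17 = 17^{0} = 1.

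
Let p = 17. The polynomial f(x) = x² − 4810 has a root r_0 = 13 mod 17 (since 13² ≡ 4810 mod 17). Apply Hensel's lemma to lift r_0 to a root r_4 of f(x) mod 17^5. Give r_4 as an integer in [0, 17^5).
r_4 = 452332 (mod 1419857)

Hensel's recurrence: r_{i+1} = r_i − f(r_i)·(f′(r_i))^{-1} mod 17^{i+2}, with f′(x) = 2x. Iterate:
  r_0 = 13 (mod 17)
  r_1 = 47 (mod 289)
  r_2 = 336 (mod 4913)
  r_3 = 34727 (mod 83521)
  r_4 = 452332 (mod 1419857)
Final: r_4 = 452332, and one checks f(r_4) ≡ 0 mod 17^5.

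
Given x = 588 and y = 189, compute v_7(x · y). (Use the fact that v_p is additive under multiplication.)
v_7(111132) = 3

v_p(x) = 2 (factor: 588 = 7^2 · 12); v_p(y) = 1 (factor: 189 = 7^1 · 27). Additivity: v_p(xy) = v_p(x) + v_p(y) = 2 + 1 = 3. (Direct check: xy = 111132 = 7^3 · (324).)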